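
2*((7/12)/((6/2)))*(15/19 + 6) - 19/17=2951/1938 = 1.52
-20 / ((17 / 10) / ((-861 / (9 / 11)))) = 631400/51 = 12380.39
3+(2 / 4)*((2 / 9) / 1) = 28/9 = 3.11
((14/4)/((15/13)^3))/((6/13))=4.94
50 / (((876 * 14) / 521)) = 13025/6132 = 2.12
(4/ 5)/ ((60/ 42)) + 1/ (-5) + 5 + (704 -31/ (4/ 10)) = 31593/50 = 631.86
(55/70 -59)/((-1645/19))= 0.67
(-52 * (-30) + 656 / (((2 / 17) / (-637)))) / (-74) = 47977.73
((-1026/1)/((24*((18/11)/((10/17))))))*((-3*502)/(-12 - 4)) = -786885/544 = -1446.48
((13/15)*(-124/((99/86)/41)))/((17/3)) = -5683912/8415 = -675.45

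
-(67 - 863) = 796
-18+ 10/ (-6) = -59/3 = -19.67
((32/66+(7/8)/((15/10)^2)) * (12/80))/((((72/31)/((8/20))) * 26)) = 5363/6177600 = 0.00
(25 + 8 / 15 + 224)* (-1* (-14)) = 3493.47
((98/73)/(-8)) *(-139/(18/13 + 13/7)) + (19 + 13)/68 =11225737/1464380 = 7.67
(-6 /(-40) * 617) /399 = 617/2660 = 0.23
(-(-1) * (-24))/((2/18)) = -216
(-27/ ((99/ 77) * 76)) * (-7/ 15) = 49/380 = 0.13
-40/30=-4/3 = -1.33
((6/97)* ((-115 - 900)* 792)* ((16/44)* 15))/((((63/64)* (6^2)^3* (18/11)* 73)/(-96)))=8166400/1720683 = 4.75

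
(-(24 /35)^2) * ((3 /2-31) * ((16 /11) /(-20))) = -67968/67375 = -1.01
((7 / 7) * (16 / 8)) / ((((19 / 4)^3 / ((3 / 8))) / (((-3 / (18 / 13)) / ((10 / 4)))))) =-208/34295 = -0.01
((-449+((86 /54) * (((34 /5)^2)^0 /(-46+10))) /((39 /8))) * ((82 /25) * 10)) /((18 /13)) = -348931238/32805 = -10636.53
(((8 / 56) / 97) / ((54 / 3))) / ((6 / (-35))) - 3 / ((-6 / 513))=2687089/10476 = 256.50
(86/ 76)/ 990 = 43/37620 = 0.00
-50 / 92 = -0.54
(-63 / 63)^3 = -1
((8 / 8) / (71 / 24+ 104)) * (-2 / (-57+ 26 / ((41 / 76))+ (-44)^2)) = -1968/202831505 = 0.00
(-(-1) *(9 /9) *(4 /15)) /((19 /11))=44/285 = 0.15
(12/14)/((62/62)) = 6/7 = 0.86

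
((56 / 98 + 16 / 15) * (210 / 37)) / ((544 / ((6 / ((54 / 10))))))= 215/11322 = 0.02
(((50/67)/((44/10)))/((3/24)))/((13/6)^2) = 36000/124553 = 0.29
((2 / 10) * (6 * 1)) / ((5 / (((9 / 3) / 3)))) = 6/25 = 0.24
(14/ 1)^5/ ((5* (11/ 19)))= 10218656/55 = 185793.75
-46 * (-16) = 736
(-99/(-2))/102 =33/68 = 0.49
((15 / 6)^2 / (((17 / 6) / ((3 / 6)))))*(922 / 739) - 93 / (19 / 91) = -211984413/477394 = -444.04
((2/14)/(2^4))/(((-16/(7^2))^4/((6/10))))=2470629/5242880 = 0.47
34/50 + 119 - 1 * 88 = 792/25 = 31.68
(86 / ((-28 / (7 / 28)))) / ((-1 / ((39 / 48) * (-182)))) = -7267/64 = -113.55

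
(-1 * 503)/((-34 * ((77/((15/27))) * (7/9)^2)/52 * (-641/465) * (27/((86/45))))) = -174329740/370029429 = -0.47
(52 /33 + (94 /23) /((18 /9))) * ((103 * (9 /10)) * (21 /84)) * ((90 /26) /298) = 7639407/7840976 = 0.97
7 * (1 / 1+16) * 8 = 952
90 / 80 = 9/8 = 1.12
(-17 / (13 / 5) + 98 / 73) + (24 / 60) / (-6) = -74914/14235 = -5.26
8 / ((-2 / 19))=-76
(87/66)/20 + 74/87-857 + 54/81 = -10915119/12760 = -855.42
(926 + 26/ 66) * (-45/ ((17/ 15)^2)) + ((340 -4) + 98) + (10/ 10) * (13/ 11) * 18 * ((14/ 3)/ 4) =-31997.02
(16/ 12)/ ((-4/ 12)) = -4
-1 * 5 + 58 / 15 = -17/15 = -1.13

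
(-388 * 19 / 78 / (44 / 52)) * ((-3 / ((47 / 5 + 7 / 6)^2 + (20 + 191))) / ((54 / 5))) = 921500/9582837 = 0.10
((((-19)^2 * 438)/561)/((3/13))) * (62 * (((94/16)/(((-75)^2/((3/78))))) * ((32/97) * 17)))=307170568/18005625 = 17.06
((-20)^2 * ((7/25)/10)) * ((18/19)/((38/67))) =33768/1805 = 18.71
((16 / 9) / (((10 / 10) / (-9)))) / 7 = -2.29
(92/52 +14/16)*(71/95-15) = -37235/988 = -37.69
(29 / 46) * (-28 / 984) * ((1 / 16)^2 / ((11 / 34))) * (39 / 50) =-44863/265548800 = 0.00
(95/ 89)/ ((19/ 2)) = 10/89 = 0.11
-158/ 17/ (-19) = 158/323 = 0.49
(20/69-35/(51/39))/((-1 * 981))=31055/1150713 = 0.03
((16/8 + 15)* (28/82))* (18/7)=612/41 = 14.93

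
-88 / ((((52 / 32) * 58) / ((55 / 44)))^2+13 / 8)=-17600/1137357 = -0.02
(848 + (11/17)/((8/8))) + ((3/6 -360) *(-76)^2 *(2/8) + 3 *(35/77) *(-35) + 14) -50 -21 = -96935953/187 = -518374.08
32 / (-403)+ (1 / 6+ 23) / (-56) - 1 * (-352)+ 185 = 72647327/135408 = 536.51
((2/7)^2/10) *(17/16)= 17/1960 = 0.01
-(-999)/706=999/706 = 1.42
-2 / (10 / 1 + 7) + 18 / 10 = 143/85 = 1.68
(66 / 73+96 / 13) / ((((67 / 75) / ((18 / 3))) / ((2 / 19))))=372600/63583 = 5.86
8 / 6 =4/3 = 1.33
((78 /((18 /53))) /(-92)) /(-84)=689/23184 = 0.03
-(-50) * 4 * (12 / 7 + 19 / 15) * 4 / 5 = 10016/21 = 476.95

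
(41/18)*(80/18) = 820/81 = 10.12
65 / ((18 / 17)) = 1105/18 = 61.39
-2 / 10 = -1/5 = -0.20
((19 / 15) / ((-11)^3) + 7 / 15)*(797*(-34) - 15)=-252096674/19965 = -12626.93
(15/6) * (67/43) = 335/86 = 3.90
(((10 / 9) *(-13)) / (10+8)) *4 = -260/81 = -3.21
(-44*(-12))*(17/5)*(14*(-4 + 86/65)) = -21865536/325 = -67278.57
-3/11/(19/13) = -39/209 = -0.19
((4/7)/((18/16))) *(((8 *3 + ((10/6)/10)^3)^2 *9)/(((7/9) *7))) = 26884225/55566 = 483.83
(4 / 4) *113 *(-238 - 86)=-36612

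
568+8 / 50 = 14204/25 = 568.16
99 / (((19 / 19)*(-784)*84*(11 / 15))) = -45/21952 = 0.00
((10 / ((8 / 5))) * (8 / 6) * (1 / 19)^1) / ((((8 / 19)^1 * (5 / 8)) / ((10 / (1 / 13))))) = 650/3 = 216.67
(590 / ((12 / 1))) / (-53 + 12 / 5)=-1475/1518 = -0.97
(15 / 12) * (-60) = -75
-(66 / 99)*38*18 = -456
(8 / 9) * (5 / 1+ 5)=80/9 = 8.89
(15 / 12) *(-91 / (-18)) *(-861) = -130585/24 = -5441.04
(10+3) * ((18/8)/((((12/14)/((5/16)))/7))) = 9555/128 = 74.65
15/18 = 5/6 = 0.83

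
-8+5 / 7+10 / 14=-46/7 = -6.57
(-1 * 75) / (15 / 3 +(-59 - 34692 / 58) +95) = 2175/16157 = 0.13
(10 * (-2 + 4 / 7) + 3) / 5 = -2.26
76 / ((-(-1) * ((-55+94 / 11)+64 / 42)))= -17556/10379 = -1.69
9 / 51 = 3/17 = 0.18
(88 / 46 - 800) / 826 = -9178/9499 = -0.97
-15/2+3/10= -36/5 = -7.20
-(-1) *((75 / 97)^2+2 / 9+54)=4642217/84681 = 54.82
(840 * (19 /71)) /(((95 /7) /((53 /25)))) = 35.11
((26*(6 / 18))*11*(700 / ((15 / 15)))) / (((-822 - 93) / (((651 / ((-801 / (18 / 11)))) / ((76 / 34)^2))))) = 114137660/5879607 = 19.41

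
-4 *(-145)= 580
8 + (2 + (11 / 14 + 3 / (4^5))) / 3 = 64007/7168 = 8.93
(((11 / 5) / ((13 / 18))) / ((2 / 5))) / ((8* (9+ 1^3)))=0.10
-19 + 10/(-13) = -257/13 = -19.77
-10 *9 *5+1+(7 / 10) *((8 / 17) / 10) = -190811/425 = -448.97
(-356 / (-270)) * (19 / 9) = 3382/1215 = 2.78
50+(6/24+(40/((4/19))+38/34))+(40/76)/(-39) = 241.35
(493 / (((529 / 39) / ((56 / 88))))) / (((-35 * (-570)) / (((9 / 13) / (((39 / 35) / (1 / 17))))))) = 609/14372930 = 0.00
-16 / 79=-0.20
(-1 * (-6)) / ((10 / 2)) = 6/5 = 1.20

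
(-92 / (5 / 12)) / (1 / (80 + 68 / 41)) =-3696192/205 = -18030.20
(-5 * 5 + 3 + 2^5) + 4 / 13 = 134/13 = 10.31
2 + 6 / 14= 17/7 = 2.43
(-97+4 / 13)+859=9910/13 = 762.31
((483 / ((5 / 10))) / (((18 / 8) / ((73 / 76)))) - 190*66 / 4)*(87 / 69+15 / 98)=-494587343/128478 = -3849.59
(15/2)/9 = 0.83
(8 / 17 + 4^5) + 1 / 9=1024.58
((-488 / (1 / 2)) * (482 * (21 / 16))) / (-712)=308721/356 = 867.19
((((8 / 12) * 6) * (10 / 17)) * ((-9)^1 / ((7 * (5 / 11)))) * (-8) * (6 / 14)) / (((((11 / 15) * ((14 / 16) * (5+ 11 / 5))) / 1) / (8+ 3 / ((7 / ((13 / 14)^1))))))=11851200/285719 = 41.48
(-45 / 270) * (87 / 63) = -29/126 = -0.23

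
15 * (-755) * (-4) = 45300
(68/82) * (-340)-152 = -17792/41 = -433.95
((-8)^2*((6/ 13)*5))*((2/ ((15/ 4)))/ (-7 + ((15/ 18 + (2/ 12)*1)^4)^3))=-512/39 = -13.13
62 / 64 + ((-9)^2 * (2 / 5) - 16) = 2779/160 = 17.37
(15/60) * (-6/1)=-3/2 = -1.50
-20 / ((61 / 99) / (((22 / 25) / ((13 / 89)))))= -775368/3965 = -195.55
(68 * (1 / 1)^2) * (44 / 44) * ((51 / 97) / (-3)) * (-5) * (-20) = -115600/97 = -1191.75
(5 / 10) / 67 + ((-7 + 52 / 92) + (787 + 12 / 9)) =7229503/9246 = 781.91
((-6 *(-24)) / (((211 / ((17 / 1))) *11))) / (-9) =-272/2321 = -0.12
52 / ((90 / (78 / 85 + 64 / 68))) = 4108/3825 = 1.07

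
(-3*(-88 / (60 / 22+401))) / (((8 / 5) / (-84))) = -152460/4441 = -34.33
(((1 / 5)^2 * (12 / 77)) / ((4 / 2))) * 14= 12/275 = 0.04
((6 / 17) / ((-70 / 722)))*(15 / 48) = -1083/952 = -1.14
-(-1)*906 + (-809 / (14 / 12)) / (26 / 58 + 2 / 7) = -5772/149 = -38.74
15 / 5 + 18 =21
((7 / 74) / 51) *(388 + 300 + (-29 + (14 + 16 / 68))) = 26705/21386 = 1.25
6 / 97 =0.06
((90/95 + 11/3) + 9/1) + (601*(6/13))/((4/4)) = 291.00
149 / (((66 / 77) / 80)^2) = 1297955.56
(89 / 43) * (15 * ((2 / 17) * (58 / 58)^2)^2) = 5340/12427 = 0.43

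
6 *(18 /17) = 108/17 = 6.35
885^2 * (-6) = -4699350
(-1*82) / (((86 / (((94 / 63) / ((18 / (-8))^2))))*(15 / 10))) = -0.19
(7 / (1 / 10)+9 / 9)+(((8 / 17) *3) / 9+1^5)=3680/51 = 72.16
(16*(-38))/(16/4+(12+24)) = -76/5 = -15.20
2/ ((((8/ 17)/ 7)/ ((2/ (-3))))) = -119/6 = -19.83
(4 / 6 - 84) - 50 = -400/3 = -133.33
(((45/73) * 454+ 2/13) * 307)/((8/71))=724030949/949 = 762940.94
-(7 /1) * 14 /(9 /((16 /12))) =-392/27 = -14.52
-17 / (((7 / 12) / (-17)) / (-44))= -152592/7 = -21798.86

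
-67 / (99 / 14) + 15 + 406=40741/99 = 411.53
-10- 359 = -369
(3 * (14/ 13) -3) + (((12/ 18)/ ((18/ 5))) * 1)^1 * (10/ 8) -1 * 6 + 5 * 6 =34345/1404 = 24.46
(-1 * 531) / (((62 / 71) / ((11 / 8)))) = -414711/496 = -836.11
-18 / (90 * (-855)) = 1/4275 = 0.00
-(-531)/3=177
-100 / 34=-50/17 = -2.94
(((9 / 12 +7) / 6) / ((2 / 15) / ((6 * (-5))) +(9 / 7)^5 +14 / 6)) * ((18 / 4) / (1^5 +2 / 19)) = 318192525/353486288 = 0.90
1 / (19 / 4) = 4/19 = 0.21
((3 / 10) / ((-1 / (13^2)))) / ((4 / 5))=-507/8 = -63.38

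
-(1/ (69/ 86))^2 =-7396/4761 = -1.55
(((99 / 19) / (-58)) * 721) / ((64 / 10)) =-356895/35264 = -10.12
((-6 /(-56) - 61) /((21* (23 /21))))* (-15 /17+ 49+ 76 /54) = -9689515/73899 = -131.12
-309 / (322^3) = -309/33386248 = 0.00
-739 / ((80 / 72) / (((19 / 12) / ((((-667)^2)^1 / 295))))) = -2485257/3559112 = -0.70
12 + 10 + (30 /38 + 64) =1649/19 = 86.79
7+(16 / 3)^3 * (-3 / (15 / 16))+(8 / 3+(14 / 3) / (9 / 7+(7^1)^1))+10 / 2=-1840919/3915 = -470.22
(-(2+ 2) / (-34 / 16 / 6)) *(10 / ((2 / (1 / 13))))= 960/221 = 4.34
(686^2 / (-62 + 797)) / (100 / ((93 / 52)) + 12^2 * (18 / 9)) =74431/39980 = 1.86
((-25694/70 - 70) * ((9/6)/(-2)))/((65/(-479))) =-21981789/9100 = -2415.58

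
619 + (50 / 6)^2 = 6196/9 = 688.44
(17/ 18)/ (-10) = -0.09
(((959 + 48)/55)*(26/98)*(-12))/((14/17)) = -1335282/18865 = -70.78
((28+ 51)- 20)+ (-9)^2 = 140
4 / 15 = 0.27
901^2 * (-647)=-525235247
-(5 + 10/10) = -6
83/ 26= 3.19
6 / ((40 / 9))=27/20 = 1.35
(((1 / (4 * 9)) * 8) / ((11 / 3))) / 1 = 2/33 = 0.06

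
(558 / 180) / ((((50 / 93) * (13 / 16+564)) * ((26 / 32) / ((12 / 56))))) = 276768/102795875 = 0.00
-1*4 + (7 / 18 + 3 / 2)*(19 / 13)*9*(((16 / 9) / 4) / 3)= -112/351 = -0.32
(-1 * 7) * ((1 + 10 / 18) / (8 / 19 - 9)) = 1862/1467 = 1.27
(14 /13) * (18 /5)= 252/65 = 3.88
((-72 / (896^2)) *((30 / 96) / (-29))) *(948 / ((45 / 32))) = 237/363776 = 0.00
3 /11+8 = 91/11 = 8.27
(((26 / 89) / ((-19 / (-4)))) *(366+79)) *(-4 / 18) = -1040/171 = -6.08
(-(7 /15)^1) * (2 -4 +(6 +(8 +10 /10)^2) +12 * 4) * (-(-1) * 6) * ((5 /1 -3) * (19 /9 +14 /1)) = -107996/9 = -11999.56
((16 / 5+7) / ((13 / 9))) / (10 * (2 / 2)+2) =153/260 = 0.59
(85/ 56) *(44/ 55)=17/14 = 1.21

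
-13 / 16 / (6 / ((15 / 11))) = -65/352 = -0.18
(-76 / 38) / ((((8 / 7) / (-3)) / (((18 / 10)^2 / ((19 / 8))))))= 3402/475 = 7.16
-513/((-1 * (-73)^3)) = -513/389017 = 0.00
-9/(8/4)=-9/2 = -4.50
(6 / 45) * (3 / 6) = 1/15 = 0.07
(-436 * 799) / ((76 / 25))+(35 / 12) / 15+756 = -113837.23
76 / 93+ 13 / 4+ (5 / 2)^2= 1919/186 = 10.32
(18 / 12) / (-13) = -3/26 = -0.12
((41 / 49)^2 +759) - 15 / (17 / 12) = 30576500/40817 = 749.11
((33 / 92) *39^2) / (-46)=-50193/4232 = -11.86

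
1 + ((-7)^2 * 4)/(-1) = -195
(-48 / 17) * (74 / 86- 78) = 159216/731 = 217.81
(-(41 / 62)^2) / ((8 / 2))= -1681/15376 = -0.11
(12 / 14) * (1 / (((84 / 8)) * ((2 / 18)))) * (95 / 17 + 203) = 127656/833 = 153.25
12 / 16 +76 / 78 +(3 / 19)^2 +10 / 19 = 128153/56316 = 2.28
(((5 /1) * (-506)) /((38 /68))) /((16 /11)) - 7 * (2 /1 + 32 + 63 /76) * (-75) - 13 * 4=287292/19 = 15120.63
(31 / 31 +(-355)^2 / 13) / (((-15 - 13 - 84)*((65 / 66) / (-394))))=409686519/11830 = 34631.15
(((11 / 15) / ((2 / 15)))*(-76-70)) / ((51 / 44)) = -35332/51 = -692.78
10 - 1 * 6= 4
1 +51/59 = 110/59 = 1.86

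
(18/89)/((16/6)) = 27/356 = 0.08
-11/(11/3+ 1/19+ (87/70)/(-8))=-351120/113761 = -3.09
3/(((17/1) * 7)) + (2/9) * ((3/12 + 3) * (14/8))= 11045/8568 = 1.29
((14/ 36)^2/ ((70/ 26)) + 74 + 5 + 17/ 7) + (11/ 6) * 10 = 1131937/11340 = 99.82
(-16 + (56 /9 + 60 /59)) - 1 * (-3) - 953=-958.76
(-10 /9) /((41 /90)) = -100/41 = -2.44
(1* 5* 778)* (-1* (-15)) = 58350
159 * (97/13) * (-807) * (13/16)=-12446361/16 = -777897.56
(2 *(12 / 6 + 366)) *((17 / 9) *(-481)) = -668696.89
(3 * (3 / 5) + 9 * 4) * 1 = 189/5 = 37.80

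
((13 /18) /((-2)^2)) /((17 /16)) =26/153 = 0.17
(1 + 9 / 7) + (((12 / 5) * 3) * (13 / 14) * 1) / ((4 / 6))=431/35 = 12.31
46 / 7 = 6.57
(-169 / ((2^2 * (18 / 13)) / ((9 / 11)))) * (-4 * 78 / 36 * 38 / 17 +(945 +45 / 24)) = -831390937/35904 = -23155.94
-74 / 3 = -24.67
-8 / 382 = -4/191 = -0.02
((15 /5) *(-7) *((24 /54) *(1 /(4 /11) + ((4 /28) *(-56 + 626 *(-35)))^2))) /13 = -275717309/39 = -7069674.59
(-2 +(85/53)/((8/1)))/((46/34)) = -1.33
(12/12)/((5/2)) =2/5 = 0.40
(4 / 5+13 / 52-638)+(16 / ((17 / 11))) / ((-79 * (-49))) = -636.95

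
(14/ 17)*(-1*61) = -854/17 = -50.24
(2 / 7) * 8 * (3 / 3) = 2.29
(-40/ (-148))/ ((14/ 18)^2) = 810/1813 = 0.45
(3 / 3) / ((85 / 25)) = 5/17 = 0.29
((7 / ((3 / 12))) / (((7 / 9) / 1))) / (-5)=-36/5 = -7.20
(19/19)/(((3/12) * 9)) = 4/9 = 0.44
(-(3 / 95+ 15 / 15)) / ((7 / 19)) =-2.80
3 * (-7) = -21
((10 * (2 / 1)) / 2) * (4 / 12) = 3.33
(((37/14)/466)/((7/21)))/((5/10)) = 111/3262 = 0.03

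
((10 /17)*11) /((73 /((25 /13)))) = 2750/16133 = 0.17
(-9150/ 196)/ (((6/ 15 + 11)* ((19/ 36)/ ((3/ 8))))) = -205875/70756 = -2.91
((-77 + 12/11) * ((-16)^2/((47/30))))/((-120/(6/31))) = 320640/16027 = 20.01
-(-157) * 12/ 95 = 1884/95 = 19.83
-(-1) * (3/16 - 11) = -173/16 = -10.81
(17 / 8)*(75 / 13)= 1275/104 = 12.26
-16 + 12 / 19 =-292/19 = -15.37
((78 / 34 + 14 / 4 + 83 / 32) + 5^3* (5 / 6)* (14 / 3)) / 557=2421067/2727072 = 0.89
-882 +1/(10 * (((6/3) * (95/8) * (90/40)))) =-3770542/4275 = -882.00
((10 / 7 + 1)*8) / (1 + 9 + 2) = 34/21 = 1.62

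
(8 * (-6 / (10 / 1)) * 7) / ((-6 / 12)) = 336/5 = 67.20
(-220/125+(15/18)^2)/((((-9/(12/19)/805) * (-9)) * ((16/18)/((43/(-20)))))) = 6639157/410400 = 16.18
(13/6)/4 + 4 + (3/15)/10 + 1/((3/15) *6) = 5.40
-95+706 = 611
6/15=2/5 = 0.40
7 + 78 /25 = 253/25 = 10.12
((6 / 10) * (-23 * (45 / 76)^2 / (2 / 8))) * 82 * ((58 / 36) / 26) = -3691845/37544 = -98.33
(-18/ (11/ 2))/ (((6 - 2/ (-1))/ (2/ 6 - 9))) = 3.55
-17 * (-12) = 204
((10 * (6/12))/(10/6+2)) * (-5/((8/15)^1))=-1125/88 = -12.78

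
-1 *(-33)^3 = 35937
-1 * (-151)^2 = -22801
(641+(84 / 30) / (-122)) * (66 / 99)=130332/305 = 427.32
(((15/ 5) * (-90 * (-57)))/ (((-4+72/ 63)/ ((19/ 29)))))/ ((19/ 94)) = -506331/29 = -17459.69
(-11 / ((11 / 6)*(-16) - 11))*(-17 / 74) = -51/814 = -0.06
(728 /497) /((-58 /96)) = -4992/2059 = -2.42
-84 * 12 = -1008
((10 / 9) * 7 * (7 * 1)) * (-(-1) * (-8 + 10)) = 980/9 = 108.89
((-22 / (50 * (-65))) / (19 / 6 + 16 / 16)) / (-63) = -22/853125 = 0.00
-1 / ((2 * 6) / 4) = -1/3 = -0.33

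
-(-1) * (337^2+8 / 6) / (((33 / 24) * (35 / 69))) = 8955832/55 = 162833.31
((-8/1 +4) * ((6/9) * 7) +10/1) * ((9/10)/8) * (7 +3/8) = -2301/320 = -7.19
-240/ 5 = -48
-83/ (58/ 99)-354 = -28749/58 = -495.67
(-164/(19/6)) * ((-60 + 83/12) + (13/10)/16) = 54899/20 = 2744.95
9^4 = 6561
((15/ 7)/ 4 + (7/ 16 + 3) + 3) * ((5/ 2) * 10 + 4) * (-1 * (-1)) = 22649/112 = 202.22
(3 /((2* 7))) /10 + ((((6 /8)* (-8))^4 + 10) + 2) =183123/140 = 1308.02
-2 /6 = -1/3 = -0.33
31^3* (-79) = -2353489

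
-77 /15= -5.13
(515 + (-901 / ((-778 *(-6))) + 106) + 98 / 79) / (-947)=-229393697/349227084 = -0.66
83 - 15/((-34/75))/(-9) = 2697/34 = 79.32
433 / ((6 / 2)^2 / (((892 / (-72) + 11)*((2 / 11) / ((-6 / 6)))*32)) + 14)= 346400/12091 = 28.65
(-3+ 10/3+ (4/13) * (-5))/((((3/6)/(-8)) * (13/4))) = 3008/507 = 5.93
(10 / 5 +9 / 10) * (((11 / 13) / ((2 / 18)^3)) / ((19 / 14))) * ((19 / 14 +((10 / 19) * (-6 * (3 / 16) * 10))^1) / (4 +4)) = -141158457/187720 = -751.96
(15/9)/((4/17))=85/12 = 7.08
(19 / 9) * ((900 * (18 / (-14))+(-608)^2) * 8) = 392091296/63 = 6223671.37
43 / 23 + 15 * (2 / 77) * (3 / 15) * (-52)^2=376463/1771 = 212.57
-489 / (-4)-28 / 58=14125/116 = 121.77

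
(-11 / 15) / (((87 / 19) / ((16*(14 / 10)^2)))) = -163856/32625 = -5.02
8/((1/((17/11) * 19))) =2584/11 = 234.91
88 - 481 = -393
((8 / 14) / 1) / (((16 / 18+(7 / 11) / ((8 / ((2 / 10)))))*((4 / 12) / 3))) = 142560/25081 = 5.68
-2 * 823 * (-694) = 1142324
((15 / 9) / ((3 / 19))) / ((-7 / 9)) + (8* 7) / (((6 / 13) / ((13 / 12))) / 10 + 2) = 83635/6041 = 13.84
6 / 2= 3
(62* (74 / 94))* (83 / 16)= 95201/376 = 253.19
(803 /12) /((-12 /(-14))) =5621/72 = 78.07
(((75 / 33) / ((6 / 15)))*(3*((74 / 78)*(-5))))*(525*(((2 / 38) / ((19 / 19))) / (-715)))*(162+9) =21853125/40898 = 534.33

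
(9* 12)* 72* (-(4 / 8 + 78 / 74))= -447120/37 = -12084.32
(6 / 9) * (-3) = -2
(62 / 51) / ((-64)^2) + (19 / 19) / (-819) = -26353/28514304 = 0.00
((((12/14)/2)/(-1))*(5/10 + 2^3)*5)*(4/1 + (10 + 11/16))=-59925/224 = -267.52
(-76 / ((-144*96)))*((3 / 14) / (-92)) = -19/1483776 = 0.00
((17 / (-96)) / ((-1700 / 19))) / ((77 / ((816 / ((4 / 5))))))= 323/12320 = 0.03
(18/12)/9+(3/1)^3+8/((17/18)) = 3635/102 = 35.64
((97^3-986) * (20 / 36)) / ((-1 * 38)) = -4558435/342 = -13328.76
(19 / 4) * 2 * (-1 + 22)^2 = 8379/2 = 4189.50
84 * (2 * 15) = 2520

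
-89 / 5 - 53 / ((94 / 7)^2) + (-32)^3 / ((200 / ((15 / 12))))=-9847453/44180 = -222.89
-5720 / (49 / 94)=-537680/49 = -10973.06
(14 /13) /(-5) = -14/65 = -0.22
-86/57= -1.51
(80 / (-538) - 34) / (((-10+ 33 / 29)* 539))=266394/37262687 = 0.01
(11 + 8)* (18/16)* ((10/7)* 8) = 1710/7 = 244.29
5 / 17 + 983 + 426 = 23958/17 = 1409.29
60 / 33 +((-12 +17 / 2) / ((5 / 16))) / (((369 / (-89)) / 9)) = 58924/2255 = 26.13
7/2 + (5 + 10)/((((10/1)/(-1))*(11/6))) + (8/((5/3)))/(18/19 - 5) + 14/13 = 25769/10010 = 2.57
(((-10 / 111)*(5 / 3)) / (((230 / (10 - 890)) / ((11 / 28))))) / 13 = 12100/696969 = 0.02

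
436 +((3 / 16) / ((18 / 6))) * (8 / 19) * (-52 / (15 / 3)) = 41394/95 = 435.73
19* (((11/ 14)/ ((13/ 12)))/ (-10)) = -627/455 = -1.38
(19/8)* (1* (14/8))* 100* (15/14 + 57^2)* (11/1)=237742725/16 = 14858920.31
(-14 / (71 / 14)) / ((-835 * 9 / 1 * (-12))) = -49/1600695 = 0.00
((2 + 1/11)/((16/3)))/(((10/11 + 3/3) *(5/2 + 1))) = 23/392 = 0.06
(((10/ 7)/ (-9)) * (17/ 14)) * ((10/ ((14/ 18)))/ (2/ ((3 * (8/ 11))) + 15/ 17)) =-173400/125881 = -1.38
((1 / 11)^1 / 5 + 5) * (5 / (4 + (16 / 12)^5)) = 16767/5489 = 3.05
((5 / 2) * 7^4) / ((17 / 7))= 84035/34 = 2471.62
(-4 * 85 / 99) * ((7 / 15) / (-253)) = 476/75141 = 0.01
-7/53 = -0.13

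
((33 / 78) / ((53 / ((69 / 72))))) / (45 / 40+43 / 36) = 759/230126 = 0.00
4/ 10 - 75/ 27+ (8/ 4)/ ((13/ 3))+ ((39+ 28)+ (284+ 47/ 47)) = 204799/585 = 350.08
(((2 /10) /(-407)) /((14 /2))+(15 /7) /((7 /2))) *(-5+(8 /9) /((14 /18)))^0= 61043/99715 = 0.61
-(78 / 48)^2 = -169/64 = -2.64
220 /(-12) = -55/3 = -18.33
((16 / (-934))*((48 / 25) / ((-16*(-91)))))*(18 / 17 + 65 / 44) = -1626/28381925 = 0.00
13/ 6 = 2.17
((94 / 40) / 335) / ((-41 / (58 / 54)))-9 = -66753463/7416900 = -9.00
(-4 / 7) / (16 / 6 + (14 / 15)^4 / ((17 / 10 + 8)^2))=-19053225/89183962 = -0.21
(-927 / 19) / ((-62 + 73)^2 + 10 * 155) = -309/10583 = -0.03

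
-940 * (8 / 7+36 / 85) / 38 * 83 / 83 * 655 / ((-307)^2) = -57383240/213096989 = -0.27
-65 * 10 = -650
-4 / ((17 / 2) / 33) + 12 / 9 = -724/51 = -14.20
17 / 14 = 1.21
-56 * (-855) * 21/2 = 502740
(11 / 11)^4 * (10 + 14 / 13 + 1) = 12.08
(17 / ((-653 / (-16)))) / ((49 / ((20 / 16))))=340/31997 = 0.01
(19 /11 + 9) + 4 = 162/11 = 14.73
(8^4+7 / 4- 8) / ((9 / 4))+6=5471/3 = 1823.67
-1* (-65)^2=-4225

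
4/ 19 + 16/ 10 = 172/95 = 1.81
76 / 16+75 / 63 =499/84 = 5.94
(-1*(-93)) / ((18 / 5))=155/6 = 25.83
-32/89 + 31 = 2727/89 = 30.64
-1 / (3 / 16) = -16/3 = -5.33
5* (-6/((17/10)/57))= -17100/17 = -1005.88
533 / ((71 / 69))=36777/71 = 517.99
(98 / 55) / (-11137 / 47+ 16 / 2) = -0.01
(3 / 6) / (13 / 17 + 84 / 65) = 1105/4546 = 0.24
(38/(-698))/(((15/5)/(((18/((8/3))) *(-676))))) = 28899/349 = 82.81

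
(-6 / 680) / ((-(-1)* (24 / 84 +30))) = -21/72080 = 0.00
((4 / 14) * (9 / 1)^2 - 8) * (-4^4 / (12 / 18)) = -40704/7 = -5814.86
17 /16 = 1.06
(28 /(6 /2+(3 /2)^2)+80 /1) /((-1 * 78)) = -128/117 = -1.09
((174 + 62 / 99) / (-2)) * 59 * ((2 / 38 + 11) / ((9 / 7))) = -249898040/5643 = -44284.61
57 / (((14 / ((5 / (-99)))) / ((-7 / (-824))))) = -95/54384 = 0.00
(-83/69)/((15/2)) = -0.16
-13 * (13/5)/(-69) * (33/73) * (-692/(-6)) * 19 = 12221066/25185 = 485.25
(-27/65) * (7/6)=-63/130 = -0.48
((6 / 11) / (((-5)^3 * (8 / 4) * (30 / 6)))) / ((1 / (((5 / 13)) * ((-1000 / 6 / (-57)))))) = -4/8151 = 0.00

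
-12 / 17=-0.71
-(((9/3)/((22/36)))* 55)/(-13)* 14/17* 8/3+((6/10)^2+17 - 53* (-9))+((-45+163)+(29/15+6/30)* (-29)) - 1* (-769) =22626602/16575 = 1365.10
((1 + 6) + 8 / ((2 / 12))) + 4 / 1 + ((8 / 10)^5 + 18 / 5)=196649/3125 = 62.93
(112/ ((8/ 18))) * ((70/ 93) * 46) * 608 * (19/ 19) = 164451840/31 = 5304898.06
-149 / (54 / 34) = -93.81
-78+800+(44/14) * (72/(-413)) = 2085718/2891 = 721.45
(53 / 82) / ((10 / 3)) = 159/820 = 0.19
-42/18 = -7/3 = -2.33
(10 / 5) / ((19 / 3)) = 6/19 = 0.32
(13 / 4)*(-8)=-26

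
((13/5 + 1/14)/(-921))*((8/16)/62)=-187/7994280 = 0.00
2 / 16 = 1/8 = 0.12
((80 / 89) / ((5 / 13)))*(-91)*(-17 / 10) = 160888/445 = 361.55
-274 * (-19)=5206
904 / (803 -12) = 8/7 = 1.14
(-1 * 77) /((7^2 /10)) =-110/7 = -15.71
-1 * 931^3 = -806954491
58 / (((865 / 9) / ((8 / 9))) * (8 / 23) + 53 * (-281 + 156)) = -667/75755 = -0.01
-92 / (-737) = 92/737 = 0.12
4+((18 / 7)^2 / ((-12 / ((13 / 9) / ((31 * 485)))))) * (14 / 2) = 420941/105245 = 4.00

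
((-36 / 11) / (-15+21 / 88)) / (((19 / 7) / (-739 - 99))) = -563136/8227 = -68.45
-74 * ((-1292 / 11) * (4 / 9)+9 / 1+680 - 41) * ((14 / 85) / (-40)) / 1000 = 1909607/10518750 = 0.18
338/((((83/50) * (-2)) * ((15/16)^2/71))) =-6143488/747 = -8224.21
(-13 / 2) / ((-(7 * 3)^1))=13/42 = 0.31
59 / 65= 0.91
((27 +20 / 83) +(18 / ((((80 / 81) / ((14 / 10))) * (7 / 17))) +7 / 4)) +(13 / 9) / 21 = 285581041/3137400 = 91.02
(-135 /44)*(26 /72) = -195/176 = -1.11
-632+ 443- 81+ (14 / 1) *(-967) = -13808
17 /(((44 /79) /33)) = 4029/4 = 1007.25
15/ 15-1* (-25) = 26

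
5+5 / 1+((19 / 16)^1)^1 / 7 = 1139/112 = 10.17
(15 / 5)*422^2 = 534252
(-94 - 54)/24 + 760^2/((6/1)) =192521/2 = 96260.50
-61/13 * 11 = -51.62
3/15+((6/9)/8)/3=41/180 = 0.23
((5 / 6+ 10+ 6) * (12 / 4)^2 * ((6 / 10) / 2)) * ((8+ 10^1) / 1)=8181/10 = 818.10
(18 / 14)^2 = 81/49 = 1.65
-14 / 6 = -7/3 = -2.33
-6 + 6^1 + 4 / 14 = 2/7 = 0.29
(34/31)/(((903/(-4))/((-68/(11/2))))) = 18496/307923 = 0.06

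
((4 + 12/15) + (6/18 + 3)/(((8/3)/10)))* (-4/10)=-173/25 = -6.92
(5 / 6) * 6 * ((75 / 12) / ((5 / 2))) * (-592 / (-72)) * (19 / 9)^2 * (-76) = -25378300/729 = -34812.48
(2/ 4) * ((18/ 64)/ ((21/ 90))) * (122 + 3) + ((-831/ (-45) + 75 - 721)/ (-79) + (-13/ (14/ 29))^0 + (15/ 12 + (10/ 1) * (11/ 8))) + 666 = 203135467/265440 = 765.28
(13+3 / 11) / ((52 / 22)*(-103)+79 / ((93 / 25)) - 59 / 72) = -325872/5476015 = -0.06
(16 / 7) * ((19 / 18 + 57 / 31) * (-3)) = -12920/651 = -19.85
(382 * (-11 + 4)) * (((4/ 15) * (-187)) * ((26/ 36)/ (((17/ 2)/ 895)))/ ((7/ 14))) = 547571024/27 = 20280408.30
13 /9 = 1.44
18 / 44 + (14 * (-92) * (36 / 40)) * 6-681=-839937/110 = -7635.79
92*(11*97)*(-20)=-1963280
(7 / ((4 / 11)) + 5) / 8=97/32 = 3.03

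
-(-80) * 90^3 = 58320000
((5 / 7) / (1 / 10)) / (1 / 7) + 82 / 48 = 1241/24 = 51.71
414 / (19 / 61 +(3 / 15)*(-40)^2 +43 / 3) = 37881/30620 = 1.24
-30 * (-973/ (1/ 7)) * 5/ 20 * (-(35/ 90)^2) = -1668695/216 = -7725.44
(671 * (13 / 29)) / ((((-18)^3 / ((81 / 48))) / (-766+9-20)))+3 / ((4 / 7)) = 2434649/33408 = 72.88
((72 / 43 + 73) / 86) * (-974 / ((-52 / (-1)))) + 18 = 1.74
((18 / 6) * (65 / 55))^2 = 1521/121 = 12.57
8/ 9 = 0.89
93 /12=31/4 = 7.75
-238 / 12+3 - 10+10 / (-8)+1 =-325/12 = -27.08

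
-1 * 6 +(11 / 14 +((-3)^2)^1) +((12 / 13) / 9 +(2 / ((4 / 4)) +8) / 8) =5611/1092 = 5.14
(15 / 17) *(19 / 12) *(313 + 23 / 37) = 275595/629 = 438.15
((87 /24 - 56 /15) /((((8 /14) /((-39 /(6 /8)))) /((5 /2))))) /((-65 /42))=-637/40 = -15.92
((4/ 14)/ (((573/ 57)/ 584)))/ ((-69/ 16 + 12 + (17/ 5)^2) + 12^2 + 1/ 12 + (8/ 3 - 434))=-0.06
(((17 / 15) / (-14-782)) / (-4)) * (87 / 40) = 493/636800 = 0.00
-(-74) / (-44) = -37/22 = -1.68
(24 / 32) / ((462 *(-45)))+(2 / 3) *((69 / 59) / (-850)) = -132527/139015800 = 0.00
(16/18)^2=64/81 = 0.79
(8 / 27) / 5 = 8/135 = 0.06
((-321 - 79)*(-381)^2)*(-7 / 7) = 58064400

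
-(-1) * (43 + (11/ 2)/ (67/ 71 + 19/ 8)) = 84179/1885 = 44.66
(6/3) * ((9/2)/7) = 9/7 = 1.29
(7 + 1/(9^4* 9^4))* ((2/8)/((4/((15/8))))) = 188329405/229582512 = 0.82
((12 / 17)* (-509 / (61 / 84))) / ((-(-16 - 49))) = -513072/67405 = -7.61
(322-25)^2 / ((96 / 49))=1440747/32 = 45023.34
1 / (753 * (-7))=-1/5271 = 0.00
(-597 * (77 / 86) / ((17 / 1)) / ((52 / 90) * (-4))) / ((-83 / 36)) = -18617445/3154996 = -5.90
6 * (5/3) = 10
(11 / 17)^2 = 121/289 = 0.42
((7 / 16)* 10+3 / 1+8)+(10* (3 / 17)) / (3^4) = 56537/3672 = 15.40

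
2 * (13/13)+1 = 3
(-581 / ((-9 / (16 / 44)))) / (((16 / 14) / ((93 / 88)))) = 126077/5808 = 21.71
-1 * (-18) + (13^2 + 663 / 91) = 1360/7 = 194.29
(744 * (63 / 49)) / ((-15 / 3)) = -6696/35 = -191.31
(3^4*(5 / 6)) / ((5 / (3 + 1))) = 54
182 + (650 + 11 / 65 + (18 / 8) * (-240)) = 18991/65 = 292.17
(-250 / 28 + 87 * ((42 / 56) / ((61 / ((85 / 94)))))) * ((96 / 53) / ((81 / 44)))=-224964080/28718739 = -7.83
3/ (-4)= -3/4 = -0.75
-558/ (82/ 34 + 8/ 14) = -66402/355 = -187.05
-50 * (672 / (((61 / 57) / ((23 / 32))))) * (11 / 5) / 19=-159390/61 = -2612.95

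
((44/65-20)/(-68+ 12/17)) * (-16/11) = -42704/102245 = -0.42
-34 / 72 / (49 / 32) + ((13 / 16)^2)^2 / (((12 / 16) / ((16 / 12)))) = 280811/602112 = 0.47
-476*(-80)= 38080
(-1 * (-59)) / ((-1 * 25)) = -59/25 = -2.36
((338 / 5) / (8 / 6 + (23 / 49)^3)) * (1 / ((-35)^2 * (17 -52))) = -347802/316935625 = 0.00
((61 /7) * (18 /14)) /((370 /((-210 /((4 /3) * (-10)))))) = 4941/10360 = 0.48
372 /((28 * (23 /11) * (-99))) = -31/483 = -0.06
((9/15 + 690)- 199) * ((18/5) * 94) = 4158936/25 = 166357.44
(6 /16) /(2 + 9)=3/88 = 0.03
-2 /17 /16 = -1/136 = -0.01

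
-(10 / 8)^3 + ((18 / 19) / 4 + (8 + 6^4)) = 1583577/1216 = 1302.28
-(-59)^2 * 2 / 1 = -6962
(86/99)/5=86/495 = 0.17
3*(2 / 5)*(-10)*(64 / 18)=-128/3 = -42.67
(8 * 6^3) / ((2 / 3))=2592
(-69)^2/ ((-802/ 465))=-2213865/802 = -2760.43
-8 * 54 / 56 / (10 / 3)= -81/35 = -2.31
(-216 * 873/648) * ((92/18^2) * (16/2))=-17848/27 = -661.04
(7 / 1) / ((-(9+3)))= -7/12 = -0.58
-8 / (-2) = 4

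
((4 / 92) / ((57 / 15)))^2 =25/190969 = 0.00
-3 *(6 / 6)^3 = -3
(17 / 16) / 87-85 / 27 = -39287/12528 = -3.14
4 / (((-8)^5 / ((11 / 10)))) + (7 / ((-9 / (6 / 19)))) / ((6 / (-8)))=4585639/14008320 = 0.33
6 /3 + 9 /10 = 29/10 = 2.90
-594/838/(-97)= 297/40643 = 0.01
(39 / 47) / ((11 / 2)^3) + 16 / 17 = 1006216/1063469 = 0.95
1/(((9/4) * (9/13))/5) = 3.21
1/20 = 0.05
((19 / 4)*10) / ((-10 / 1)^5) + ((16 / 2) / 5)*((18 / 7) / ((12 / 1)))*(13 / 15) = 83067/280000 = 0.30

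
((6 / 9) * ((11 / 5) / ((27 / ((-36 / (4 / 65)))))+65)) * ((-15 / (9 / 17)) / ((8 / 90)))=-11050/3 = -3683.33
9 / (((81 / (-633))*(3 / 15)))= -351.67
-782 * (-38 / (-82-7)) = -29716/89 = -333.89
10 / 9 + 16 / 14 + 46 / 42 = 211/63 = 3.35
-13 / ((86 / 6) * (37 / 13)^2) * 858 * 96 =-542887488/58867 = -9222.27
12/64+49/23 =853/368 = 2.32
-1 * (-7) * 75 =525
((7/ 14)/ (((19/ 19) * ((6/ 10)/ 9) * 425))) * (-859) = -2577/170 = -15.16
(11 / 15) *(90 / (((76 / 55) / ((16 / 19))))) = 14520/361 = 40.22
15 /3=5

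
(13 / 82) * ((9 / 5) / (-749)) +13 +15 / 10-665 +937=43990584/153545 = 286.50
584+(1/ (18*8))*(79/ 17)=1429711/2448 = 584.03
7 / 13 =0.54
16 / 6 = 8/3 = 2.67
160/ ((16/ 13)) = 130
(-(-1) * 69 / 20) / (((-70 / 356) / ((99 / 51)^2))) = -6687549/101150 = -66.12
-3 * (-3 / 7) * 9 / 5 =81/35 = 2.31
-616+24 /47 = -28928/47 = -615.49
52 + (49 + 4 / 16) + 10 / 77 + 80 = 55865/308 = 181.38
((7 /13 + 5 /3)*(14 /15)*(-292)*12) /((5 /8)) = -11250176/975 = -11538.64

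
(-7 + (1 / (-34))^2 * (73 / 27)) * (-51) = 218411/612 = 356.88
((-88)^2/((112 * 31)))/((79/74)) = 35816/17143 = 2.09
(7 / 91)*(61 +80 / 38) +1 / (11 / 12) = 16153/2717 = 5.95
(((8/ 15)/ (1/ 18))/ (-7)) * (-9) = 432/35 = 12.34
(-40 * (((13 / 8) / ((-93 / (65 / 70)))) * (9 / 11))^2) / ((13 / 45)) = -4448925/182328608 = -0.02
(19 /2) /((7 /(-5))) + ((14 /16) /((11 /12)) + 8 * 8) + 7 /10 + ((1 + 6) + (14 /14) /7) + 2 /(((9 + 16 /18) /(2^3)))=67.63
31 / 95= 0.33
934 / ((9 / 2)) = 1868/9 = 207.56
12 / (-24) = -1/2 = -0.50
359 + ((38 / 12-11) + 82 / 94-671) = -318.96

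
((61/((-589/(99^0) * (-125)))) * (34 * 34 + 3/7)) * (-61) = -6024299/103075 = -58.45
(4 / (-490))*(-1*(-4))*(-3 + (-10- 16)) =232/245 = 0.95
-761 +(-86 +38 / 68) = -28779/34 = -846.44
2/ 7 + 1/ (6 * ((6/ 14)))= 0.67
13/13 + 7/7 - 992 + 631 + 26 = -333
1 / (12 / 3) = 1/4 = 0.25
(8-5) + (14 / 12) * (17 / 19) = 461/114 = 4.04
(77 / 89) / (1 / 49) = 3773/89 = 42.39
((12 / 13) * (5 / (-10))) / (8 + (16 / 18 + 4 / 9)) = -9/182 = -0.05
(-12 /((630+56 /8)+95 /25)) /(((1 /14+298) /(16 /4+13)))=-1190/1114191 = 0.00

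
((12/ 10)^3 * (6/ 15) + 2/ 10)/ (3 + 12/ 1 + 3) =557/11250 = 0.05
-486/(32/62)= -7533/8 = -941.62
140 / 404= 0.35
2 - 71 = -69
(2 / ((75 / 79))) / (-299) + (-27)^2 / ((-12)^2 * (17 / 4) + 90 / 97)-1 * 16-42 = -935216047/16459950 = -56.82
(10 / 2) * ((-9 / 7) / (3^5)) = -0.03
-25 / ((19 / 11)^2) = -3025/361 = -8.38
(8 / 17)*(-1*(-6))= 48/17 = 2.82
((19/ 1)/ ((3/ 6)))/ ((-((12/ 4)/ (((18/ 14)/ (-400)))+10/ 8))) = 456/11185 = 0.04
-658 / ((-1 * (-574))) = -47/41 = -1.15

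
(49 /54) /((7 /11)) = 77/54 = 1.43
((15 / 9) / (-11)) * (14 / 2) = -35/33 = -1.06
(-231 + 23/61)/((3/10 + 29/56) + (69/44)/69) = -43329440/157929 = -274.36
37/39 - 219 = -8504/39 = -218.05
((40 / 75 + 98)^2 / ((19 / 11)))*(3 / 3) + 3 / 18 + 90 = 48829573/8550 = 5711.06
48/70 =24/35 = 0.69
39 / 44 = 0.89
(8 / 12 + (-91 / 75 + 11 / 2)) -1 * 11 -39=-6757/150 = -45.05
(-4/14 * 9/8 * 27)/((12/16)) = -11.57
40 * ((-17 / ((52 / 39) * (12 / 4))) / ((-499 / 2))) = 340/499 = 0.68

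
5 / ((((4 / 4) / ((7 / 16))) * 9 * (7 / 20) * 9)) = 25/324 = 0.08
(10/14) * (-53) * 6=-1590/7 = -227.14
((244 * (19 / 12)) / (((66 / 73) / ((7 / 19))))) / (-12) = -13.12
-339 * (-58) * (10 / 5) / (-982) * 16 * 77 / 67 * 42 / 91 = -145341504/427661 = -339.85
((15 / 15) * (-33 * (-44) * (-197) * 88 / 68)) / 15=-2097656/85 = -24678.31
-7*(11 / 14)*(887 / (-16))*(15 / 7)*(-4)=-146355/56 = -2613.48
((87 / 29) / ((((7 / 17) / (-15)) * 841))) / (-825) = 51/323785 = 0.00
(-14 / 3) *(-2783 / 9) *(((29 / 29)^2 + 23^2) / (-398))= -10324930/5373 = -1921.63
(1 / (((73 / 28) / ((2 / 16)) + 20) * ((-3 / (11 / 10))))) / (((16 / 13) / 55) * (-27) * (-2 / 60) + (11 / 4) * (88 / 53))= -2915/1489656 = 0.00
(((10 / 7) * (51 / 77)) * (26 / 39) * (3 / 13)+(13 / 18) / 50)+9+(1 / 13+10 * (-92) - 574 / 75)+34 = -223095805/252252 = -884.42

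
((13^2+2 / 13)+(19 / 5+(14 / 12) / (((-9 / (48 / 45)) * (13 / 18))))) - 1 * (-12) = 108086/585 = 184.76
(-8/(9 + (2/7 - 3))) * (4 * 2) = -112/11 = -10.18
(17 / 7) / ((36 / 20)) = 85/63 = 1.35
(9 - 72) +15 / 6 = -121/2 = -60.50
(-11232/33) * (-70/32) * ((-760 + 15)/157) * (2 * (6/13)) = -5632200/1727 = -3261.26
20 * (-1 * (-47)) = 940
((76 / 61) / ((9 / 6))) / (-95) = -8/915 = -0.01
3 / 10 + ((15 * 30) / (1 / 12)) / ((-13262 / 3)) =-0.92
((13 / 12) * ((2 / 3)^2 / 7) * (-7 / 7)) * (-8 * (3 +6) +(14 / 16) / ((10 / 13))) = 73697/15120 = 4.87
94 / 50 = 47/25 = 1.88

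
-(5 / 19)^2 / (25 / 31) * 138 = -4278/361 = -11.85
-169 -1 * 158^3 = -3944481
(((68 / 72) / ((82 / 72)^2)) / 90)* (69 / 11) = 4692/92455 = 0.05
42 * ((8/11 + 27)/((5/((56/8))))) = 17934/11 = 1630.36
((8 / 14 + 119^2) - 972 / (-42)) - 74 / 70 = 496428/35 = 14183.66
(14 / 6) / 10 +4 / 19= 253/570 = 0.44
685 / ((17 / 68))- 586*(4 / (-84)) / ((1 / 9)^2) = 35002/7 = 5000.29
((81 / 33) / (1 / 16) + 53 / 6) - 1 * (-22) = 4627/66 = 70.11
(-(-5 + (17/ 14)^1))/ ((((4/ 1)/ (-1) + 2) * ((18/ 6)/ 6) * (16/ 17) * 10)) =-901/2240 = -0.40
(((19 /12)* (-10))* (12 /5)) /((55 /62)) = -2356/55 = -42.84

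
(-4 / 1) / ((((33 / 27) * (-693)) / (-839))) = -3356/847 = -3.96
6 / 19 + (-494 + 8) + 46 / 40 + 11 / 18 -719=-4113997/3420 = -1202.92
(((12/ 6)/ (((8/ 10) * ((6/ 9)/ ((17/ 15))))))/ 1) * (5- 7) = -17/2 = -8.50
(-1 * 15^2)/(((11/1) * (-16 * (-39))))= -75/2288 = -0.03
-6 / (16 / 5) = -15/8 = -1.88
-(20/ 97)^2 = -400/9409 = -0.04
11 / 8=1.38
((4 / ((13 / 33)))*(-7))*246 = -227304/13 = -17484.92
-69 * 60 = -4140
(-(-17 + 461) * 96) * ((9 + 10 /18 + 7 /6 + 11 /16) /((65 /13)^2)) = -486328/25 = -19453.12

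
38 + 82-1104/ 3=-248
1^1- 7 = -6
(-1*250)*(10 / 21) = -2500/21 = -119.05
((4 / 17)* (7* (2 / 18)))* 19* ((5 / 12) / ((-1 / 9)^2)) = 1995/17 = 117.35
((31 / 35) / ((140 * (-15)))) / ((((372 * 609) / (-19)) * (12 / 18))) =19/358092000 = 0.00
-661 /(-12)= 661/12 = 55.08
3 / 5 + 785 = 3928/5 = 785.60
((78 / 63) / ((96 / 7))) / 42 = 13/6048 = 0.00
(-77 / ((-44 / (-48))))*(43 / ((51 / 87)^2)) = -10511.04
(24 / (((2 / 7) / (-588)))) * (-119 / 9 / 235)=653072/235 = 2779.03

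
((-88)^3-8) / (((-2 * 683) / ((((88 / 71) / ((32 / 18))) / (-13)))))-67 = -59104033/630409 = -93.76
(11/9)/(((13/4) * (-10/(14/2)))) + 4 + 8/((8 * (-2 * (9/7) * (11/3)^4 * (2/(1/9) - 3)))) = 12801599/3425994 = 3.74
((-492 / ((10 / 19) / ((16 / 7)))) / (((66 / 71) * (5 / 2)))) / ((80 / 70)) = -221236/275 = -804.49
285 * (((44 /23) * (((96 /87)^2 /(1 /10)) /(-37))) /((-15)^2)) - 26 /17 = -84930074/36500241 = -2.33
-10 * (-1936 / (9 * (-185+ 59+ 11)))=-3872/207 = -18.71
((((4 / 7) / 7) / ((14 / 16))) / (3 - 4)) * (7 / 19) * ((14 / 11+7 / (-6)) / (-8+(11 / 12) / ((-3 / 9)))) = 64/188727 = 0.00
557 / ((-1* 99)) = -557/99 = -5.63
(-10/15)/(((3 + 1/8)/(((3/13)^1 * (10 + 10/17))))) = -0.52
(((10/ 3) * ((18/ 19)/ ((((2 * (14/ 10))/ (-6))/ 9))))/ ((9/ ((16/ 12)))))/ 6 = -200/133 = -1.50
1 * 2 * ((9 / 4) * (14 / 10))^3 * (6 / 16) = 750141/32000 = 23.44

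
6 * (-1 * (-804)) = 4824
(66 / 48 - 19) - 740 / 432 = -4177/216 = -19.34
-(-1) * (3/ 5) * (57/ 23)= 171/115 = 1.49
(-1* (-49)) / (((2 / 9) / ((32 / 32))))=441/2 = 220.50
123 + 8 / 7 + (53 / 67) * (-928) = -286065/469 = -609.95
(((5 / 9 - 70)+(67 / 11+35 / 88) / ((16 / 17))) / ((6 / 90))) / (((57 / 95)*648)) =-19815925/8211456 = -2.41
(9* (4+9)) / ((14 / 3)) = 351/14 = 25.07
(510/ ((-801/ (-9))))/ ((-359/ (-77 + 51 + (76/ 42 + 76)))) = -184960/223657 = -0.83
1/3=0.33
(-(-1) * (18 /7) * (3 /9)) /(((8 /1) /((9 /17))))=0.06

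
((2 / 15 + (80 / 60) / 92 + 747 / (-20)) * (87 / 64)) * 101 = -150371931/29440 = -5107.74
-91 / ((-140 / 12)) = 39/5 = 7.80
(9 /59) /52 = 9/3068 = 0.00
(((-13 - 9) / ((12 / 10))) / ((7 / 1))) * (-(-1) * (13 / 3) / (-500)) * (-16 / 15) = -572/23625 = -0.02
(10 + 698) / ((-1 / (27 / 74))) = -9558/37 = -258.32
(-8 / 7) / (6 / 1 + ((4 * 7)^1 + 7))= -8/287 = -0.03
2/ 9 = 0.22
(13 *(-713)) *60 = -556140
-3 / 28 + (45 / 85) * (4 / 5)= 753/2380 = 0.32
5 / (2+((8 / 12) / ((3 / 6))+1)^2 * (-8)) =-45/374 = -0.12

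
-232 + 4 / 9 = -2084/9 = -231.56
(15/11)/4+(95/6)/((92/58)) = 7835/759 = 10.32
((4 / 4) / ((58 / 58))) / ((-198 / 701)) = -701/198 = -3.54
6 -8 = -2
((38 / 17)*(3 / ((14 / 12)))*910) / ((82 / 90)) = 4001400/697 = 5740.89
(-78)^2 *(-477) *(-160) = 464330880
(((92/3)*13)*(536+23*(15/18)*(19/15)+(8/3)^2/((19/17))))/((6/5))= 96572515/513 = 188250.52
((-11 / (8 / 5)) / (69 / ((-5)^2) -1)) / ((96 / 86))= -5375/1536 = -3.50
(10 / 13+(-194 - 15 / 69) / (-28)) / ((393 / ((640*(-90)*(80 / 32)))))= -774132000/274183 = -2823.41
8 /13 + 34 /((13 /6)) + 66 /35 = 8278/455 = 18.19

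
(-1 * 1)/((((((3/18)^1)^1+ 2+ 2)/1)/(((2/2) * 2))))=-12/25 = -0.48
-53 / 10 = -5.30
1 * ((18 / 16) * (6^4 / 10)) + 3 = 744/5 = 148.80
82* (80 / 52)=1640/13 = 126.15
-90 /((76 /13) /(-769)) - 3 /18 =11838.39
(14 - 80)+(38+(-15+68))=25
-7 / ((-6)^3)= 7/216 = 0.03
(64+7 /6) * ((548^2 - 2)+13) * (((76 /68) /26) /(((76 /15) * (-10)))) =-16603.95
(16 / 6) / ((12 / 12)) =8/3 = 2.67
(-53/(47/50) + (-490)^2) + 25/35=78974585/329 = 240044.33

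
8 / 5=1.60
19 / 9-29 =-242/9 = -26.89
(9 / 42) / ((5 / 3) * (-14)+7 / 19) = -171/18326 = -0.01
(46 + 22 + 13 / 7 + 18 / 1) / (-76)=-615/532 = -1.16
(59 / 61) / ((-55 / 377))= -22243/3355 = -6.63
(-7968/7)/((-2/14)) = 7968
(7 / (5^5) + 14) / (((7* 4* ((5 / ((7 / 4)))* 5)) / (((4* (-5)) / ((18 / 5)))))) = -43757/225000 = -0.19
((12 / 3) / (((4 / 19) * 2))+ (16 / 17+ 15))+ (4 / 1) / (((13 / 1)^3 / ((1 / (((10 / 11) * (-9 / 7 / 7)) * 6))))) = 256536349/10084230 = 25.44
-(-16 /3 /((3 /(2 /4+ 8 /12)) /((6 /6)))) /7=8/27 = 0.30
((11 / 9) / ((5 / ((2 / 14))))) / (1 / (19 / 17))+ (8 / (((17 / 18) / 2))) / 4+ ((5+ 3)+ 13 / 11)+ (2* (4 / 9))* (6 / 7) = 837514/58905 = 14.22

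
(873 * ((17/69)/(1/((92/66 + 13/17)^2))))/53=142252537/7522449 = 18.91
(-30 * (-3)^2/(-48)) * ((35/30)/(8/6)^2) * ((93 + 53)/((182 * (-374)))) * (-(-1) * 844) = -2079405/311168 = -6.68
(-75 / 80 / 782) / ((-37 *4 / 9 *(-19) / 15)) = -2025/35183744 = 0.00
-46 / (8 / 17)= -97.75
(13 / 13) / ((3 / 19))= 19/3 = 6.33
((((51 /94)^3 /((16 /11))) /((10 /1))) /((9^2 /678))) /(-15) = -6106859/996700800 = -0.01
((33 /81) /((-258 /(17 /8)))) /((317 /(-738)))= 7667/981432 = 0.01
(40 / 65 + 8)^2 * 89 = 1116416/169 = 6606.01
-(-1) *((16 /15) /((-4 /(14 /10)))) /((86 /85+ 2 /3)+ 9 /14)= -6664/41435 = -0.16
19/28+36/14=13/4 = 3.25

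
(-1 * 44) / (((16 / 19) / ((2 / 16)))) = -209/32 = -6.53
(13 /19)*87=59.53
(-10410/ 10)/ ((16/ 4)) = -260.25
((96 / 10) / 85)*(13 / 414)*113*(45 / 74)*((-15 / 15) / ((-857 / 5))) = 17628/12398219 = 0.00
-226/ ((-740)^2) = -113/273800 = 0.00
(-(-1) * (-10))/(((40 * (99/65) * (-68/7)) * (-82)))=-455/2208096 = 0.00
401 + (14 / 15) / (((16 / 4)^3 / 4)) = 48127/120 = 401.06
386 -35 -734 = -383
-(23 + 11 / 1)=-34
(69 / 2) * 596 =20562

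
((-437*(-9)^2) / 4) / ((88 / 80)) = -176985/22 = -8044.77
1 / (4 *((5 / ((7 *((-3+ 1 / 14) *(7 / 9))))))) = -287/360 = -0.80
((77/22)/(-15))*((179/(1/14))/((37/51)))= -149107/185 = -805.98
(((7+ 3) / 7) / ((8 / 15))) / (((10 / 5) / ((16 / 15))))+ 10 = 80/7 = 11.43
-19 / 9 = -2.11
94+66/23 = 2228/23 = 96.87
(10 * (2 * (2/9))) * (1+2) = 40/3 = 13.33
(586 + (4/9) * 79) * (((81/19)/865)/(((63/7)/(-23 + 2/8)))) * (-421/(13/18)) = 14826357/3287 = 4510.60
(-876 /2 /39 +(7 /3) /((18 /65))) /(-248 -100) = 1969/244296 = 0.01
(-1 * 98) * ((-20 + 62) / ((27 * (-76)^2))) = -343/12996 = -0.03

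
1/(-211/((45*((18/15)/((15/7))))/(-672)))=3/16880 = 0.00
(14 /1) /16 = 7/8 = 0.88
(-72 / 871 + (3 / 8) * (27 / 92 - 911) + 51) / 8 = -186289341/5128448 = -36.32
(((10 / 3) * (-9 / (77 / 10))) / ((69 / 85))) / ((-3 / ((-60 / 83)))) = -170000/146993 = -1.16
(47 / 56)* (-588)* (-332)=163842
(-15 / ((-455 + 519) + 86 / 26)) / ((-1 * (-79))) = -39/13825 = 0.00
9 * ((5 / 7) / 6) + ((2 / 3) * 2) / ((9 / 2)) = 517/378 = 1.37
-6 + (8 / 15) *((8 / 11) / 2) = -958/165 = -5.81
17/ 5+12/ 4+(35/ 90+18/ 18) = 701/90 = 7.79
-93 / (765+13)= -93/778 = -0.12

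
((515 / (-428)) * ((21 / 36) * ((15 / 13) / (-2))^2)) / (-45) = 18025/3471936 = 0.01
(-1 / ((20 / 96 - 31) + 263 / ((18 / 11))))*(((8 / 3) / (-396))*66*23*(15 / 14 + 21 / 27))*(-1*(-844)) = 72367936/589365 = 122.79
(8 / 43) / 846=4/18189 = 0.00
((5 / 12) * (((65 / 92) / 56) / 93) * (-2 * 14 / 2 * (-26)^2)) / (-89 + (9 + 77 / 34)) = 0.01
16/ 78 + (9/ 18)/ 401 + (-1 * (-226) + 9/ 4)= 14291317/62556 = 228.46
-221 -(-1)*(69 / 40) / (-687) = -2024383/9160 = -221.00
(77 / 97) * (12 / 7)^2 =1584/679 = 2.33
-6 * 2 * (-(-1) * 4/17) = -48/17 = -2.82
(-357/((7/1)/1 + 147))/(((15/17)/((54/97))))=-1.46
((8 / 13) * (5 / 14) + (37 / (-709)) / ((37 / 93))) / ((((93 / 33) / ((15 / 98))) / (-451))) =-425430555/196008722 = -2.17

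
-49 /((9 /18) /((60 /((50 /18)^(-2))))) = -1225000/27 = -45370.37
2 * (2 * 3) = 12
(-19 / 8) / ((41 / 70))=-665/164 = -4.05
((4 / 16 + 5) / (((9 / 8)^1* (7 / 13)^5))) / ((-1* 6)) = -371293/21609 = -17.18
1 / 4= 0.25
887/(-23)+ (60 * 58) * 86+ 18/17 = 117003815/391 = 299242.49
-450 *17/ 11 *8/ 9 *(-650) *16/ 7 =70720000/77 = 918441.56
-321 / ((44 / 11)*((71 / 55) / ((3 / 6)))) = -31.08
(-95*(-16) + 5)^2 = 2325625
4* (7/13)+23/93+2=5321/1209 = 4.40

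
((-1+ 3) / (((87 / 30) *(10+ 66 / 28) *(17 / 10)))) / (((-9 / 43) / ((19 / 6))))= -1143800/2302803 = -0.50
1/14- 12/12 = -13/14 = -0.93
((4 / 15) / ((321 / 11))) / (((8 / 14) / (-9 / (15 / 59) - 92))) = -49049/24075 = -2.04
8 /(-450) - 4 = -904/225 = -4.02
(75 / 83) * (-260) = -19500/83 = -234.94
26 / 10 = 13/5 = 2.60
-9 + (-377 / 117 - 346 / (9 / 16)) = -1882/3 = -627.33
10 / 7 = 1.43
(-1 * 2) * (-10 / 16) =5/4 = 1.25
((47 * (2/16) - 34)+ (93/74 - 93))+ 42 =-23049/296 = -77.87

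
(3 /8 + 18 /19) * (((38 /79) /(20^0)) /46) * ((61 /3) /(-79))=-4087/1148344 = 0.00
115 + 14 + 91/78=781/6 = 130.17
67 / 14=4.79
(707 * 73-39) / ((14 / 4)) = 103144/7 = 14734.86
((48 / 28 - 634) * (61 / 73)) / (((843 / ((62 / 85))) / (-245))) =117173924/1046163 = 112.00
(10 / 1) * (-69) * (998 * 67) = -46137540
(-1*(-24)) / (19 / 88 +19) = 2112/1691 = 1.25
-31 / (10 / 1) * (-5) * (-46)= -713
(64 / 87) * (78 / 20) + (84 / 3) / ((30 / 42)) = 1220/29 = 42.07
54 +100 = 154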